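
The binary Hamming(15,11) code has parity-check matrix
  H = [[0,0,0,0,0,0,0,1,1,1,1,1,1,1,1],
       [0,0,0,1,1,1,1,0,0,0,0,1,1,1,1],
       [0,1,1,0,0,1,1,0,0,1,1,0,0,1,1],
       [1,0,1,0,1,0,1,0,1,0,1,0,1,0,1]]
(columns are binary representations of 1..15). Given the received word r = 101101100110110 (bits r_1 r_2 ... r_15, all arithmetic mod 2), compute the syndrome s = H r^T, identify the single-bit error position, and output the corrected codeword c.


s = (0, 1, 0, 1)^T, error position = 5, corrected codeword c = 101111100110110

Compute s = H r^T mod 2 one row at a time:
  s_1 = 0 + 0 + 1 + 1 + 0 + 1 + 1 + 0 = 4 ≡ 0 (mod 2).
  s_2 = 1 + 0 + 1 + 1 + 0 + 1 + 1 + 0 = 5 ≡ 1 (mod 2).
  s_3 = 0 + 1 + 1 + 1 + 1 + 1 + 1 + 0 = 6 ≡ 0 (mod 2).
  s_4 = 1 + 1 + 0 + 1 + 0 + 1 + 1 + 0 = 5 ≡ 1 (mod 2).
s = (0, 1, 0, 1)^T — this equals column 5 of H (binary 0101), so error is at position 5.
Correct: flip bit 5 of r = 101101100110110 to get c = 101111100110110.


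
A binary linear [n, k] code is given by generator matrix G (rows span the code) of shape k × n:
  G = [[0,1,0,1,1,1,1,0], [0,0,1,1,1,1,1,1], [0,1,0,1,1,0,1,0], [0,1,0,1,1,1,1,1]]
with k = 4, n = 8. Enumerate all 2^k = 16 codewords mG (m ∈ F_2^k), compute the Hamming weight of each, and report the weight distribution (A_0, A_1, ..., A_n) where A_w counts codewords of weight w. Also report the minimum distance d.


Weight distribution: A_0 = 1, A_1 = 2, A_2 = 2, A_3 = 2, A_4 = 3, A_5 = 4, A_6 = 2. Minimum distance d = 1.

Enumerate all 2^4 = 16 messages m ∈ F_2^4.
For each, compute codeword c = mG in F_2^8, then tally its weight.
  m = 0000 → c = 00000000, weight = 0.
  m = 1000 → c = 01011110, weight = 5.
  m = 0100 → c = 00111111, weight = 6.
  m = 1100 → c = 01100001, weight = 3.
  m = 0010 → c = 01011010, weight = 4.
  m = 1010 → c = 00000100, weight = 1.
  m = 0110 → c = 01100101, weight = 4.
  m = 1110 → c = 00111011, weight = 5.
  m = 0001 → c = 01011111, weight = 6.
  m = 1001 → c = 00000001, weight = 1.
  m = 0101 → c = 01100000, weight = 2.
  m = 1101 → c = 00111110, weight = 5.
  m = 0011 → c = 00000101, weight = 2.
  m = 1011 → c = 01011011, weight = 5.
  m = 0111 → c = 00111010, weight = 4.
  m = 1111 → c = 01100100, weight = 3.
Tally weights:
  weight 0: 1 codewords.
  weight 1: 2 codewords.
  weight 2: 2 codewords.
  weight 3: 2 codewords.
  weight 4: 3 codewords.
  weight 5: 4 codewords.
  weight 6: 2 codewords.
Minimum distance d = smallest w > 0 with A_w > 0 = 1.
Sanity: Σ A_w = 16 = 2^4 = 16 ✓.


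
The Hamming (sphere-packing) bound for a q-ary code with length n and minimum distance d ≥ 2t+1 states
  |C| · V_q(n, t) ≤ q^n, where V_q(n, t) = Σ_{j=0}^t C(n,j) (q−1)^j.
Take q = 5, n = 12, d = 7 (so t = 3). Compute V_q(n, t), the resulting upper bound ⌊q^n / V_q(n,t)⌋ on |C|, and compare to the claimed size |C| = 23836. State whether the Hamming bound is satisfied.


V_q(n, t) = 15185, q^n = 244140625, Hamming bound = 16077, |C| = 23836 > bound (violated).

Step 1: Compute V_q(n, t) = Σ_{j=0}^3 C(n, j) (q−1)^j.
  j = 0: C(12,0)·(4)^0 = 1·1 = 1.
  j = 1: C(12,1)·(4)^1 = 12·4 = 48.
  j = 2: C(12,2)·(4)^2 = 66·16 = 1056.
  j = 3: C(12,3)·(4)^3 = 220·64 = 14080.
  V_q(n, t) = 1 + 48 + 1056 + 14080 = 15185.
Step 2: q^n = 5^12 = 244140625.
Step 3: Hamming bound ⌊q^n / V_q(n,t)⌋ = ⌊244140625/15185⌋ = 16077.
Step 4: Compare |C| = 23836 to 16077: violated.
The claimed |C| lies above the Hamming bound, so no 5-ary code of length 12 with d ≥ 7 can have 23836 codewords.


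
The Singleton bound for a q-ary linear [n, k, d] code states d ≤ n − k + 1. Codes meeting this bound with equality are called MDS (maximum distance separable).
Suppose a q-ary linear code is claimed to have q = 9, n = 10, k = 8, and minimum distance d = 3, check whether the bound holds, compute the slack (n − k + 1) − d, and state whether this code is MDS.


Singleton RHS = n − k + 1 = 3, slack = 0, bound satisfied, MDS.

Singleton bound: d ≤ n − k + 1.
Here n = 10, k = 8, so n − k + 1 = 3.
Given d = 3, check d ≤ 3: YES.
Slack = (n − k + 1) − d = 0.
The code is MDS (slack = 0).
Description: the claimed parameters are [10, 8, 3]_9; such a code would be MDS (meets Singleton bound).


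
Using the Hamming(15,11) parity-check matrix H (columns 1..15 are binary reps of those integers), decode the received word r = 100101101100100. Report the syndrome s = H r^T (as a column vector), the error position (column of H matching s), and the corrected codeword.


s = (1, 0, 1, 0)^T, error position = 10, corrected codeword c = 100101101000100

Compute s = H r^T mod 2 one row at a time:
  s_1 = 0 + 1 + 1 + 0 + 0 + 1 + 0 + 0 = 3 ≡ 1 (mod 2).
  s_2 = 1 + 0 + 1 + 1 + 0 + 1 + 0 + 0 = 4 ≡ 0 (mod 2).
  s_3 = 0 + 0 + 1 + 1 + 1 + 0 + 0 + 0 = 3 ≡ 1 (mod 2).
  s_4 = 1 + 0 + 0 + 1 + 1 + 0 + 1 + 0 = 4 ≡ 0 (mod 2).
s = (1, 0, 1, 0)^T — this equals column 10 of H (binary 1010), so error is at position 10.
Correct: flip bit 10 of r = 100101101100100 to get c = 100101101000100.


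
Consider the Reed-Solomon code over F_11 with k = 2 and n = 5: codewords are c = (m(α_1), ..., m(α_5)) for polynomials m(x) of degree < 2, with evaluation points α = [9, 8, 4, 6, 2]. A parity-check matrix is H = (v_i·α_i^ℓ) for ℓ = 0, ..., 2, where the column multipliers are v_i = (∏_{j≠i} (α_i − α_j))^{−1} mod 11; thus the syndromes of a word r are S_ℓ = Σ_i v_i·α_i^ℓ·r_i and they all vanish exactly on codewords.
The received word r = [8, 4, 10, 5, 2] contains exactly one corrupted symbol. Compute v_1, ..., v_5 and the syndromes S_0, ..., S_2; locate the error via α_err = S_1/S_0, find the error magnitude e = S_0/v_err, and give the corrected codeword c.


S = (5, 8, 4), error at position 4, error magnitude e = 9, c = [8, 4, 10, 7, 2].

Step 1: column multipliers v_i = (∏_{j≠i}(α_i − α_j))^{−1} mod 11.
  i = 1 (α = 9): (9−8)(9−4)(9−6)(9−2) = 1·5·3·7 = 105 ≡ 6, so v_1 = 6^{−1} = 2 (mod 11).
  i = 2 (α = 8): (8−9)(8−4)(8−6)(8−2) = (−1)·4·2·6 = −48 ≡ 7, so v_2 = 7^{−1} = 8 (mod 11).
  i = 3 (α = 4): (4−9)(4−8)(4−6)(4−2) = (−5)·(−4)·(−2)·2 = −80 ≡ 8, so v_3 = 8^{−1} = 7 (mod 11).
  i = 4 (α = 6): (6−9)(6−8)(6−4)(6−2) = (−3)·(−2)·2·4 = 48 ≡ 4, so v_4 = 4^{−1} = 3 (mod 11).
  i = 5 (α = 2): (2−9)(2−8)(2−4)(2−6) = (−7)·(−6)·(−2)·(−4) = 336 ≡ 6, so v_5 = 6^{−1} = 2 (mod 11).
  v = [2, 8, 7, 3, 2].
Step 2: syndromes of r = [8, 4, 10, 5, 2] (all sums mod 11).
  S_0 = Σ v_i r_i = 2·8 + 8·4 + 7·10 + 3·5 + 2·2 = 137 ≡ 5.
  S_1 = Σ v_i α_i r_i = 2·9·8 + 8·8·4 + 7·4·10 + 3·6·5 + 2·2·2 = 778 ≡ 8.
  α_i^2 mod 11 = [4, 9, 5, 3, 4].
  S_2 = Σ v_i α_i^2 r_i = 2·4·8 + 8·9·4 + 7·5·10 + 3·3·5 + 2·4·2 = 763 ≡ 4.
  S = (5, 8, 4) ≠ 0, so r is not a codeword (an error is present).
Step 3: locate the error. For a single error e at position i, S_ℓ = v_i·e·α_i^ℓ, so α_err = S_1/S_0.
  S_0^{−1} = 5^{−1} = 9 (mod 11), so α_err = 8·9 = 72 ≡ 6 = α_4. Error position i = 4.
  Consistency check: S_2/S_1 = 4·7 = 28 ≡ 6 = α_err ✓ (single-error assumption holds).
Step 4: error magnitude e = S_0/v_4 = S_0·∏_{j≠4}(α_4 − α_j) = 5·4 = 20 ≡ 9 (mod 11).
Step 5: correct position 4: c_4 = r_4 − e = 5 − 9 ≡ 7 (mod 11). Hence c = [8, 4, 10, 7, 2].
  Check: interpolating c through the α_i gives m(x) = 5 + 4·x (degree < 2) with m(α_i) = c_i for every i, so c is indeed a codeword.


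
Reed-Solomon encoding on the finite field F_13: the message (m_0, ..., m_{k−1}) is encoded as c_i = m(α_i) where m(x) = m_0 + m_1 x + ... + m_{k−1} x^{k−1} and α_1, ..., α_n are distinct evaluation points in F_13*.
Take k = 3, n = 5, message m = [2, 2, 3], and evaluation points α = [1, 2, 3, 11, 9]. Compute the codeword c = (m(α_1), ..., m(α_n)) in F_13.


c = [7, 5, 9, 10, 3]

Message polynomial: m(x) = 2 + 2·x + 3·x^2 (mod 13).
For each evaluation point α_i, compute m(α_i) mod 13:
  α_1 = 1: Horner steps 3 → 5 → 7, so m(1) = 7.
  α_2 = 2: Horner steps 3 → 8 → 5, so m(2) = 5.
  α_3 = 3: Horner steps 3 → 11 → 9, so m(3) = 9.
  α_4 = 11: Horner steps 3 → 9 → 10, so m(11) = 10.
  α_5 = 9: Horner steps 3 → 3 → 3, so m(9) = 3.
Codeword c = [7, 5, 9, 10, 3] ∈ F_13^5.


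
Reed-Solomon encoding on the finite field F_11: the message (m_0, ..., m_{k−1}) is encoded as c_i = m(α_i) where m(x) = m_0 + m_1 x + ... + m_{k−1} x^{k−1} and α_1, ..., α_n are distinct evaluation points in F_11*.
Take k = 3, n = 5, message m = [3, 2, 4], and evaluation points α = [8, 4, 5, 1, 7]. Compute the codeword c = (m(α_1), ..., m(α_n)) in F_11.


c = [0, 9, 3, 9, 4]

Message polynomial: m(x) = 3 + 2·x + 4·x^2 (mod 11).
For each evaluation point α_i, compute m(α_i) mod 11:
  α_1 = 8: Horner steps 4 → 1 → 0, so m(8) = 0.
  α_2 = 4: Horner steps 4 → 7 → 9, so m(4) = 9.
  α_3 = 5: Horner steps 4 → 0 → 3, so m(5) = 3.
  α_4 = 1: Horner steps 4 → 6 → 9, so m(1) = 9.
  α_5 = 7: Horner steps 4 → 8 → 4, so m(7) = 4.
Codeword c = [0, 9, 3, 9, 4] ∈ F_11^5.


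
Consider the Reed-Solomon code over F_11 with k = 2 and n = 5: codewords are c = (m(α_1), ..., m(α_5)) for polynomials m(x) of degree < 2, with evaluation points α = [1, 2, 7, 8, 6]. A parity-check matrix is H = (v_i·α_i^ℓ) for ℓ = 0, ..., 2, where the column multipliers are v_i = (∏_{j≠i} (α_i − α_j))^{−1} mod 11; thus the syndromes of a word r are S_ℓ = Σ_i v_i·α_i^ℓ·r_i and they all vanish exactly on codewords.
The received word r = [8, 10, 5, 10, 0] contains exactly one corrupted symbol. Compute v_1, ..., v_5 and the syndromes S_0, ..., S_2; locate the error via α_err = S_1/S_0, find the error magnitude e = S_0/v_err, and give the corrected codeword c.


S = (8, 5, 10), error at position 2, error magnitude e = 8, c = [8, 2, 5, 10, 0].

Step 1: column multipliers v_i = (∏_{j≠i}(α_i − α_j))^{−1} mod 11.
  i = 1 (α = 1): (1−2)(1−7)(1−8)(1−6) = (−1)·(−6)·(−7)·(−5) = 210 ≡ 1, so v_1 = 1^{−1} = 1 (mod 11).
  i = 2 (α = 2): (2−1)(2−7)(2−8)(2−6) = 1·(−5)·(−6)·(−4) = −120 ≡ 1, so v_2 = 1^{−1} = 1 (mod 11).
  i = 3 (α = 7): (7−1)(7−2)(7−8)(7−6) = 6·5·(−1)·1 = −30 ≡ 3, so v_3 = 3^{−1} = 4 (mod 11).
  i = 4 (α = 8): (8−1)(8−2)(8−7)(8−6) = 7·6·1·2 = 84 ≡ 7, so v_4 = 7^{−1} = 8 (mod 11).
  i = 5 (α = 6): (6−1)(6−2)(6−7)(6−8) = 5·4·(−1)·(−2) = 40 ≡ 7, so v_5 = 7^{−1} = 8 (mod 11).
  v = [1, 1, 4, 8, 8].
Step 2: syndromes of r = [8, 10, 5, 10, 0] (all sums mod 11).
  S_0 = Σ v_i r_i = 1·8 + 1·10 + 4·5 + 8·10 + 8·0 = 118 ≡ 8.
  S_1 = Σ v_i α_i r_i = 1·1·8 + 1·2·10 + 4·7·5 + 8·8·10 + 8·6·0 = 808 ≡ 5.
  α_i^2 mod 11 = [1, 4, 5, 9, 3].
  S_2 = Σ v_i α_i^2 r_i = 1·1·8 + 1·4·10 + 4·5·5 + 8·9·10 + 8·3·0 = 868 ≡ 10.
  S = (8, 5, 10) ≠ 0, so r is not a codeword (an error is present).
Step 3: locate the error. For a single error e at position i, S_ℓ = v_i·e·α_i^ℓ, so α_err = S_1/S_0.
  S_0^{−1} = 8^{−1} = 7 (mod 11), so α_err = 5·7 = 35 ≡ 2 = α_2. Error position i = 2.
  Consistency check: S_2/S_1 = 10·9 = 90 ≡ 2 = α_err ✓ (single-error assumption holds).
Step 4: error magnitude e = S_0/v_2 = S_0·∏_{j≠2}(α_2 − α_j) = 8·1 = 8 ≡ 8 (mod 11).
Step 5: correct position 2: c_2 = r_2 − e = 10 − 8 ≡ 2 (mod 11). Hence c = [8, 2, 5, 10, 0].
  Check: interpolating c through the α_i gives m(x) = 3 + 5·x (degree < 2) with m(α_i) = c_i for every i, so c is indeed a codeword.


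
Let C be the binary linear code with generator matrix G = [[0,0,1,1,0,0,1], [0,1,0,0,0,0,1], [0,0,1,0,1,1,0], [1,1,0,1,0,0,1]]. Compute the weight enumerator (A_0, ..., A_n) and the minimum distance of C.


Weight distribution: A_0 = 1, A_2 = 2, A_3 = 5, A_4 = 5, A_5 = 2, A_7 = 1. Minimum distance d = 2.

Enumerate all 2^4 = 16 messages m ∈ F_2^4.
For each, compute codeword c = mG in F_2^7, then tally its weight.
  m = 0000 → c = 0000000, weight = 0.
  m = 1000 → c = 0011001, weight = 3.
  m = 0100 → c = 0100001, weight = 2.
  m = 1100 → c = 0111000, weight = 3.
  m = 0010 → c = 0010110, weight = 3.
  m = 1010 → c = 0001111, weight = 4.
  m = 0110 → c = 0110111, weight = 5.
  m = 1110 → c = 0101110, weight = 4.
  m = 0001 → c = 1101001, weight = 4.
  m = 1001 → c = 1110000, weight = 3.
  m = 0101 → c = 1001000, weight = 2.
  m = 1101 → c = 1010001, weight = 3.
  m = 0011 → c = 1111111, weight = 7.
  m = 1011 → c = 1100110, weight = 4.
  m = 0111 → c = 1011110, weight = 5.
  m = 1111 → c = 1000111, weight = 4.
Tally weights:
  weight 0: 1 codewords.
  weight 2: 2 codewords.
  weight 3: 5 codewords.
  weight 4: 5 codewords.
  weight 5: 2 codewords.
  weight 7: 1 codewords.
Minimum distance d = smallest w > 0 with A_w > 0 = 2.
Sanity: Σ A_w = 16 = 2^4 = 16 ✓.


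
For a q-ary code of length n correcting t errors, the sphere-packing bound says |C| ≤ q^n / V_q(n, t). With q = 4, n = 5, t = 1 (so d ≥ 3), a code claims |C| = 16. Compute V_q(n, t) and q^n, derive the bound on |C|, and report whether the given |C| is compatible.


V_q(n, t) = 16, q^n = 1024, Hamming bound = 64, |C| = 16 ≤ bound (satisfied).

Step 1: Compute V_q(n, t) = Σ_{j=0}^1 C(n, j) (q−1)^j.
  j = 0: C(5,0)·(3)^0 = 1·1 = 1.
  j = 1: C(5,1)·(3)^1 = 5·3 = 15.
  V_q(n, t) = 1 + 15 = 16.
Step 2: q^n = 4^5 = 1024.
Step 3: Hamming bound ⌊q^n / V_q(n,t)⌋ = ⌊1024/16⌋ = 64.
Step 4: Compare |C| = 16 to 64: satisfied.
The claimed |C| lies below the Hamming bound.


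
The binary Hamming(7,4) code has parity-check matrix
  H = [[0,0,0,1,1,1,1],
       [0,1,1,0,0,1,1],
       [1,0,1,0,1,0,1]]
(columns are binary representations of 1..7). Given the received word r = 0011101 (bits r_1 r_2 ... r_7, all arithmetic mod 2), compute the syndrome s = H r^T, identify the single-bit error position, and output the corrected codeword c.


s = (1, 0, 1)^T, error position = 5, corrected codeword c = 0011001

Compute s = H r^T mod 2 one row at a time:
  s_1 = 1 + 1 + 0 + 1 = 3 ≡ 1 (mod 2).
  s_2 = 0 + 1 + 0 + 1 = 2 ≡ 0 (mod 2).
  s_3 = 0 + 1 + 1 + 1 = 3 ≡ 1 (mod 2).
s = (1, 0, 1)^T — this equals column 5 of H (binary 101), so error is at position 5.
Correct: flip bit 5 of r = 0011101 to get c = 0011001.


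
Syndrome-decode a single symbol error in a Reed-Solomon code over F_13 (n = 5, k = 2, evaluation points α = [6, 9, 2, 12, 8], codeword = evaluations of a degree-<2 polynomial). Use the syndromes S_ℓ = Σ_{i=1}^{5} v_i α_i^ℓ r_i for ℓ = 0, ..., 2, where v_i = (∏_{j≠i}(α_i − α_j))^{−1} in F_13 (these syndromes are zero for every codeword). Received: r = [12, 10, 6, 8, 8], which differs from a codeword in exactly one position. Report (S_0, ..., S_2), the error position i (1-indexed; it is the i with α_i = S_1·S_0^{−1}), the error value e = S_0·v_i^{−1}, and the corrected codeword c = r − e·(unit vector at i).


S = (5, 1, 8), error at position 5, error magnitude e = 6, c = [12, 10, 6, 8, 2].

Step 1: column multipliers v_i = (∏_{j≠i}(α_i − α_j))^{−1} mod 13.
  i = 1 (α = 6): (6−9)(6−2)(6−12)(6−8) = (−3)·4·(−6)·(−2) = −144 ≡ 12, so v_1 = 12^{−1} = 12 (mod 13).
  i = 2 (α = 9): (9−6)(9−2)(9−12)(9−8) = 3·7·(−3)·1 = −63 ≡ 2, so v_2 = 2^{−1} = 7 (mod 13).
  i = 3 (α = 2): (2−6)(2−9)(2−12)(2−8) = (−4)·(−7)·(−10)·(−6) = 1680 ≡ 3, so v_3 = 3^{−1} = 9 (mod 13).
  i = 4 (α = 12): (12−6)(12−9)(12−2)(12−8) = 6·3·10·4 = 720 ≡ 5, so v_4 = 5^{−1} = 8 (mod 13).
  i = 5 (α = 8): (8−6)(8−9)(8−2)(8−12) = 2·(−1)·6·(−4) = 48 ≡ 9, so v_5 = 9^{−1} = 3 (mod 13).
  v = [12, 7, 9, 8, 3].
Step 2: syndromes of r = [12, 10, 6, 8, 8] (all sums mod 13).
  S_0 = Σ v_i r_i = 12·12 + 7·10 + 9·6 + 8·8 + 3·8 = 356 ≡ 5.
  S_1 = Σ v_i α_i r_i = 12·6·12 + 7·9·10 + 9·2·6 + 8·12·8 + 3·8·8 = 2562 ≡ 1.
  α_i^2 mod 13 = [10, 3, 4, 1, 12].
  S_2 = Σ v_i α_i^2 r_i = 12·10·12 + 7·3·10 + 9·4·6 + 8·1·8 + 3·12·8 = 2218 ≡ 8.
  S = (5, 1, 8) ≠ 0, so r is not a codeword (an error is present).
Step 3: locate the error. For a single error e at position i, S_ℓ = v_i·e·α_i^ℓ, so α_err = S_1/S_0.
  S_0^{−1} = 5^{−1} = 8 (mod 13), so α_err = 1·8 = 8 ≡ 8 = α_5. Error position i = 5.
  Consistency check: S_2/S_1 = 8·1 = 8 ≡ 8 = α_err ✓ (single-error assumption holds).
Step 4: error magnitude e = S_0/v_5 = S_0·∏_{j≠5}(α_5 − α_j) = 5·9 = 45 ≡ 6 (mod 13).
Step 5: correct position 5: c_5 = r_5 − e = 8 − 6 ≡ 2 (mod 13). Hence c = [12, 10, 6, 8, 2].
  Check: interpolating c through the α_i gives m(x) = 3 + 8·x (degree < 2) with m(α_i) = c_i for every i, so c is indeed a codeword.


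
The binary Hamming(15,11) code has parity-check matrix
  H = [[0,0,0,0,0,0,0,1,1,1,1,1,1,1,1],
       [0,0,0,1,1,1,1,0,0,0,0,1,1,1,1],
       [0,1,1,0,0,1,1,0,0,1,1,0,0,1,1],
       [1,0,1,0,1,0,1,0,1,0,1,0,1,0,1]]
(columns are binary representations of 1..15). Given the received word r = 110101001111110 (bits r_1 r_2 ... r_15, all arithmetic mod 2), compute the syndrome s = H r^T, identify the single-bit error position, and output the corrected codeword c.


s = (0, 1, 1, 0)^T, error position = 6, corrected codeword c = 110100001111110

Compute s = H r^T mod 2 one row at a time:
  s_1 = 0 + 1 + 1 + 1 + 1 + 1 + 1 + 0 = 6 ≡ 0 (mod 2).
  s_2 = 1 + 0 + 1 + 0 + 1 + 1 + 1 + 0 = 5 ≡ 1 (mod 2).
  s_3 = 1 + 0 + 1 + 0 + 1 + 1 + 1 + 0 = 5 ≡ 1 (mod 2).
  s_4 = 1 + 0 + 0 + 0 + 1 + 1 + 1 + 0 = 4 ≡ 0 (mod 2).
s = (0, 1, 1, 0)^T — this equals column 6 of H (binary 0110), so error is at position 6.
Correct: flip bit 6 of r = 110101001111110 to get c = 110100001111110.


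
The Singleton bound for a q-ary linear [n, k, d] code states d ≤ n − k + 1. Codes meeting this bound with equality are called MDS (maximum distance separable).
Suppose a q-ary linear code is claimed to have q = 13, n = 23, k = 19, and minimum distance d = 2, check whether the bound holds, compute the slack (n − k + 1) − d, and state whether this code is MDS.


Singleton RHS = n − k + 1 = 5, slack = 3, bound satisfied, not MDS.

Singleton bound: d ≤ n − k + 1.
Here n = 23, k = 19, so n − k + 1 = 5.
Given d = 2, check d ≤ 5: YES.
Slack = (n − k + 1) − d = 3.
The code is NOT MDS (slack = 3 > 0).
Description: the claimed parameters are [23, 19, 2]_13; such a code would be non-MDS.


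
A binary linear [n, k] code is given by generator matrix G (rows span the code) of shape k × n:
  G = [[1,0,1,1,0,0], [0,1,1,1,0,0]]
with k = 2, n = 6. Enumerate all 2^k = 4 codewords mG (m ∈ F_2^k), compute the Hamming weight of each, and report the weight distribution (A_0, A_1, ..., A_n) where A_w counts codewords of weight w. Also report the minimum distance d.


Weight distribution: A_0 = 1, A_2 = 1, A_3 = 2. Minimum distance d = 2.

Enumerate all 2^2 = 4 messages m ∈ F_2^2.
For each, compute codeword c = mG in F_2^6, then tally its weight.
  m = 00 → c = 000000, weight = 0.
  m = 10 → c = 101100, weight = 3.
  m = 01 → c = 011100, weight = 3.
  m = 11 → c = 110000, weight = 2.
Tally weights:
  weight 0: 1 codewords.
  weight 2: 1 codewords.
  weight 3: 2 codewords.
Minimum distance d = smallest w > 0 with A_w > 0 = 2.
Sanity: Σ A_w = 4 = 2^2 = 4 ✓.


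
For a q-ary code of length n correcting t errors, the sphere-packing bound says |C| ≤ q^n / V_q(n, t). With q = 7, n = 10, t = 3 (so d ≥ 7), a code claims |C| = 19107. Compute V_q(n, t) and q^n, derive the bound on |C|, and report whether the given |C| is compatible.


V_q(n, t) = 27601, q^n = 282475249, Hamming bound = 10234, |C| = 19107 > bound (violated).

Step 1: Compute V_q(n, t) = Σ_{j=0}^3 C(n, j) (q−1)^j.
  j = 0: C(10,0)·(6)^0 = 1·1 = 1.
  j = 1: C(10,1)·(6)^1 = 10·6 = 60.
  j = 2: C(10,2)·(6)^2 = 45·36 = 1620.
  j = 3: C(10,3)·(6)^3 = 120·216 = 25920.
  V_q(n, t) = 1 + 60 + 1620 + 25920 = 27601.
Step 2: q^n = 7^10 = 282475249.
Step 3: Hamming bound ⌊q^n / V_q(n,t)⌋ = ⌊282475249/27601⌋ = 10234.
Step 4: Compare |C| = 19107 to 10234: violated.
The claimed |C| lies above the Hamming bound, so no 7-ary code of length 10 with d ≥ 7 can have 19107 codewords.


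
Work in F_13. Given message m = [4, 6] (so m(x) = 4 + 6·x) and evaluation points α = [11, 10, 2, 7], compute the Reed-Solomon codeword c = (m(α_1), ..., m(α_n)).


c = [5, 12, 3, 7]

Message polynomial: m(x) = 4 + 6·x (mod 13).
For each evaluation point α_i, compute m(α_i) mod 13:
  α_1 = 11: Horner steps 6 → 5, so m(11) = 5.
  α_2 = 10: Horner steps 6 → 12, so m(10) = 12.
  α_3 = 2: Horner steps 6 → 3, so m(2) = 3.
  α_4 = 7: Horner steps 6 → 7, so m(7) = 7.
Codeword c = [5, 12, 3, 7] ∈ F_13^4.


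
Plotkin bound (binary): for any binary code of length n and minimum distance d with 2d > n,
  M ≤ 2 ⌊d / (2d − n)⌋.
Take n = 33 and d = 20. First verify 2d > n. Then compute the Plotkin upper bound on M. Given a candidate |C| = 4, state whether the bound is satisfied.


Plotkin bound M ≤ 4; given |C| = 4 ≤ bound (satisfied).

Check applicability: 2d = 40, n = 33.
2d − n = 7 > 0, so Plotkin applies.
Compute d/(2d−n) = 20/7 ≈ 2.8571.
⌊d/(2d−n)⌋ = 2.
Plotkin bound: M ≤ 2·2 = 4.
Given |C| = 4, check: satisfied.
This |C| is at the Plotkin bound.


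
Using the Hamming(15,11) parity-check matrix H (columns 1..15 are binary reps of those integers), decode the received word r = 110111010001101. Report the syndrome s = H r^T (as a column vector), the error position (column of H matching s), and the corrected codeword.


s = (0, 0, 1, 0)^T, error position = 2, corrected codeword c = 100111010001101

Compute s = H r^T mod 2 one row at a time:
  s_1 = 1 + 0 + 0 + 0 + 1 + 1 + 0 + 1 = 4 ≡ 0 (mod 2).
  s_2 = 1 + 1 + 1 + 0 + 1 + 1 + 0 + 1 = 6 ≡ 0 (mod 2).
  s_3 = 1 + 0 + 1 + 0 + 0 + 0 + 0 + 1 = 3 ≡ 1 (mod 2).
  s_4 = 1 + 0 + 1 + 0 + 0 + 0 + 1 + 1 = 4 ≡ 0 (mod 2).
s = (0, 0, 1, 0)^T — this equals column 2 of H (binary 0010), so error is at position 2.
Correct: flip bit 2 of r = 110111010001101 to get c = 100111010001101.


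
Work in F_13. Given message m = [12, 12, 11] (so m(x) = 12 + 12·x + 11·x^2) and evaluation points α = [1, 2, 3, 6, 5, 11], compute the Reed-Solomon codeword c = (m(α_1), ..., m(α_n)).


c = [9, 2, 4, 12, 9, 6]

Message polynomial: m(x) = 12 + 12·x + 11·x^2 (mod 13).
For each evaluation point α_i, compute m(α_i) mod 13:
  α_1 = 1: Horner steps 11 → 10 → 9, so m(1) = 9.
  α_2 = 2: Horner steps 11 → 8 → 2, so m(2) = 2.
  α_3 = 3: Horner steps 11 → 6 → 4, so m(3) = 4.
  α_4 = 6: Horner steps 11 → 0 → 12, so m(6) = 12.
  α_5 = 5: Horner steps 11 → 2 → 9, so m(5) = 9.
  α_6 = 11: Horner steps 11 → 3 → 6, so m(11) = 6.
Codeword c = [9, 2, 4, 12, 9, 6] ∈ F_13^6.


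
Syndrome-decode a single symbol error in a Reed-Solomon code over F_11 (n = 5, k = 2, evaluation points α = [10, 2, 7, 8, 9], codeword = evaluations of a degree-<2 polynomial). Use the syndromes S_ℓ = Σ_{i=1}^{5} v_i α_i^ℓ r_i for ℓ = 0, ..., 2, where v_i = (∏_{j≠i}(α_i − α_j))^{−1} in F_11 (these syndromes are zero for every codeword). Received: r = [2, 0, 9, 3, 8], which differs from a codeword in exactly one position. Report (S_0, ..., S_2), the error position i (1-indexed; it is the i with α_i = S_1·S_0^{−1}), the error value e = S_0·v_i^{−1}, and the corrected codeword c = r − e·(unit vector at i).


S = (2, 4, 8), error at position 2, error magnitude e = 5, c = [2, 6, 9, 3, 8].

Step 1: column multipliers v_i = (∏_{j≠i}(α_i − α_j))^{−1} mod 11.
  i = 1 (α = 10): (10−2)(10−7)(10−8)(10−9) = 8·3·2·1 = 48 ≡ 4, so v_1 = 4^{−1} = 3 (mod 11).
  i = 2 (α = 2): (2−10)(2−7)(2−8)(2−9) = (−8)·(−5)·(−6)·(−7) = 1680 ≡ 8, so v_2 = 8^{−1} = 7 (mod 11).
  i = 3 (α = 7): (7−10)(7−2)(7−8)(7−9) = (−3)·5·(−1)·(−2) = −30 ≡ 3, so v_3 = 3^{−1} = 4 (mod 11).
  i = 4 (α = 8): (8−10)(8−2)(8−7)(8−9) = (−2)·6·1·(−1) = 12 ≡ 1, so v_4 = 1^{−1} = 1 (mod 11).
  i = 5 (α = 9): (9−10)(9−2)(9−7)(9−8) = (−1)·7·2·1 = −14 ≡ 8, so v_5 = 8^{−1} = 7 (mod 11).
  v = [3, 7, 4, 1, 7].
Step 2: syndromes of r = [2, 0, 9, 3, 8] (all sums mod 11).
  S_0 = Σ v_i r_i = 3·2 + 7·0 + 4·9 + 1·3 + 7·8 = 101 ≡ 2.
  S_1 = Σ v_i α_i r_i = 3·10·2 + 7·2·0 + 4·7·9 + 1·8·3 + 7·9·8 = 840 ≡ 4.
  α_i^2 mod 11 = [1, 4, 5, 9, 4].
  S_2 = Σ v_i α_i^2 r_i = 3·1·2 + 7·4·0 + 4·5·9 + 1·9·3 + 7·4·8 = 437 ≡ 8.
  S = (2, 4, 8) ≠ 0, so r is not a codeword (an error is present).
Step 3: locate the error. For a single error e at position i, S_ℓ = v_i·e·α_i^ℓ, so α_err = S_1/S_0.
  S_0^{−1} = 2^{−1} = 6 (mod 11), so α_err = 4·6 = 24 ≡ 2 = α_2. Error position i = 2.
  Consistency check: S_2/S_1 = 8·3 = 24 ≡ 2 = α_err ✓ (single-error assumption holds).
Step 4: error magnitude e = S_0/v_2 = S_0·∏_{j≠2}(α_2 − α_j) = 2·8 = 16 ≡ 5 (mod 11).
Step 5: correct position 2: c_2 = r_2 − e = 0 − 5 ≡ 6 (mod 11). Hence c = [2, 6, 9, 3, 8].
  Check: interpolating c through the α_i gives m(x) = 7 + 5·x (degree < 2) with m(α_i) = c_i for every i, so c is indeed a codeword.


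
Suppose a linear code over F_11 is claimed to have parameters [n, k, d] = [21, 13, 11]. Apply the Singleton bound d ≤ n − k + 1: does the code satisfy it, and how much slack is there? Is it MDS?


Singleton RHS = n − k + 1 = 9, slack = -2, bound violated (no such code; not MDS).

Singleton bound: d ≤ n − k + 1.
Here n = 21, k = 13, so n − k + 1 = 9.
Given d = 11, check d ≤ 9: NO.
Slack = (n − k + 1) − d = -2.
The slack is negative: d = 11 exceeds n − k + 1 = 9 by 2, so the Singleton bound is violated and no linear [21, 13, 11]_11 code can exist. In particular it is not MDS (MDS requires d = n − k + 1 exactly).
Description: the claimed parameters are [21, 13, 11]_11; such a code would be impossible (violates the Singleton bound).


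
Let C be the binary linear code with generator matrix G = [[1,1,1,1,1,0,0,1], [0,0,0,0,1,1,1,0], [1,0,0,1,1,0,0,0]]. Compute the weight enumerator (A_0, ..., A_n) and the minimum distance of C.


Weight distribution: A_0 = 1, A_3 = 3, A_4 = 1, A_6 = 2, A_7 = 1. Minimum distance d = 3.

Enumerate all 2^3 = 8 messages m ∈ F_2^3.
For each, compute codeword c = mG in F_2^8, then tally its weight.
  m = 000 → c = 00000000, weight = 0.
  m = 100 → c = 11111001, weight = 6.
  m = 010 → c = 00001110, weight = 3.
  m = 110 → c = 11110111, weight = 7.
  m = 001 → c = 10011000, weight = 3.
  m = 101 → c = 01100001, weight = 3.
  m = 011 → c = 10010110, weight = 4.
  m = 111 → c = 01101111, weight = 6.
Tally weights:
  weight 0: 1 codewords.
  weight 3: 3 codewords.
  weight 4: 1 codewords.
  weight 6: 2 codewords.
  weight 7: 1 codewords.
Minimum distance d = smallest w > 0 with A_w > 0 = 3.
Sanity: Σ A_w = 8 = 2^3 = 8 ✓.


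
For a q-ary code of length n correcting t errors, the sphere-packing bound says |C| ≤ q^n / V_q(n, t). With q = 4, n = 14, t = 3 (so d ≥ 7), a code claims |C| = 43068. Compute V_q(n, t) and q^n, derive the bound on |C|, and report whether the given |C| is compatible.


V_q(n, t) = 10690, q^n = 268435456, Hamming bound = 25110, |C| = 43068 > bound (violated).

Step 1: Compute V_q(n, t) = Σ_{j=0}^3 C(n, j) (q−1)^j.
  j = 0: C(14,0)·(3)^0 = 1·1 = 1.
  j = 1: C(14,1)·(3)^1 = 14·3 = 42.
  j = 2: C(14,2)·(3)^2 = 91·9 = 819.
  j = 3: C(14,3)·(3)^3 = 364·27 = 9828.
  V_q(n, t) = 1 + 42 + 819 + 9828 = 10690.
Step 2: q^n = 4^14 = 268435456.
Step 3: Hamming bound ⌊q^n / V_q(n,t)⌋ = ⌊268435456/10690⌋ = 25110.
Step 4: Compare |C| = 43068 to 25110: violated.
The claimed |C| lies above the Hamming bound, so no 4-ary code of length 14 with d ≥ 7 can have 43068 codewords.


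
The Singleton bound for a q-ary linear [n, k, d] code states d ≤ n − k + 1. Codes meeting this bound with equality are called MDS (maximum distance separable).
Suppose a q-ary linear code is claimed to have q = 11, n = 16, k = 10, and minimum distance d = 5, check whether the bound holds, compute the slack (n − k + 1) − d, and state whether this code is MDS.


Singleton RHS = n − k + 1 = 7, slack = 2, bound satisfied, not MDS.

Singleton bound: d ≤ n − k + 1.
Here n = 16, k = 10, so n − k + 1 = 7.
Given d = 5, check d ≤ 7: YES.
Slack = (n − k + 1) − d = 2.
The code is NOT MDS (slack = 2 > 0).
Description: the claimed parameters are [16, 10, 5]_11; such a code would be non-MDS.


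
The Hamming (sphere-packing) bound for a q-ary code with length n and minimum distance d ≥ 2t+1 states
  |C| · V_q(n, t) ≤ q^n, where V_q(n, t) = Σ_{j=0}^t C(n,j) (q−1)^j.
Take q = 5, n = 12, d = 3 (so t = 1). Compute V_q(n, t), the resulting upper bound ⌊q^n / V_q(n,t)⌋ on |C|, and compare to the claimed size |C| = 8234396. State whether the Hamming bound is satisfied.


V_q(n, t) = 49, q^n = 244140625, Hamming bound = 4982461, |C| = 8234396 > bound (violated).

Step 1: Compute V_q(n, t) = Σ_{j=0}^1 C(n, j) (q−1)^j.
  j = 0: C(12,0)·(4)^0 = 1·1 = 1.
  j = 1: C(12,1)·(4)^1 = 12·4 = 48.
  V_q(n, t) = 1 + 48 = 49.
Step 2: q^n = 5^12 = 244140625.
Step 3: Hamming bound ⌊q^n / V_q(n,t)⌋ = ⌊244140625/49⌋ = 4982461.
Step 4: Compare |C| = 8234396 to 4982461: violated.
The claimed |C| lies above the Hamming bound, so no 5-ary code of length 12 with d ≥ 3 can have 8234396 codewords.


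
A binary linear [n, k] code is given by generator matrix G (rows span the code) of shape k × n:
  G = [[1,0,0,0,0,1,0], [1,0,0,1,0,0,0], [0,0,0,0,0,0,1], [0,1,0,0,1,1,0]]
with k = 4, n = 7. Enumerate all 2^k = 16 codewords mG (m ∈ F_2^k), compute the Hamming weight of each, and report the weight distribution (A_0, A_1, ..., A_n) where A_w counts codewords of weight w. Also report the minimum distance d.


Weight distribution: A_0 = 1, A_1 = 1, A_2 = 3, A_3 = 6, A_4 = 3, A_5 = 1, A_6 = 1. Minimum distance d = 1.

Enumerate all 2^4 = 16 messages m ∈ F_2^4.
For each, compute codeword c = mG in F_2^7, then tally its weight.
  m = 0000 → c = 0000000, weight = 0.
  m = 1000 → c = 1000010, weight = 2.
  m = 0100 → c = 1001000, weight = 2.
  m = 1100 → c = 0001010, weight = 2.
  m = 0010 → c = 0000001, weight = 1.
  m = 1010 → c = 1000011, weight = 3.
  m = 0110 → c = 1001001, weight = 3.
  m = 1110 → c = 0001011, weight = 3.
  m = 0001 → c = 0100110, weight = 3.
  m = 1001 → c = 1100100, weight = 3.
  m = 0101 → c = 1101110, weight = 5.
  m = 1101 → c = 0101100, weight = 3.
  m = 0011 → c = 0100111, weight = 4.
  m = 1011 → c = 1100101, weight = 4.
  m = 0111 → c = 1101111, weight = 6.
  m = 1111 → c = 0101101, weight = 4.
Tally weights:
  weight 0: 1 codewords.
  weight 1: 1 codewords.
  weight 2: 3 codewords.
  weight 3: 6 codewords.
  weight 4: 3 codewords.
  weight 5: 1 codewords.
  weight 6: 1 codewords.
Minimum distance d = smallest w > 0 with A_w > 0 = 1.
Sanity: Σ A_w = 16 = 2^4 = 16 ✓.


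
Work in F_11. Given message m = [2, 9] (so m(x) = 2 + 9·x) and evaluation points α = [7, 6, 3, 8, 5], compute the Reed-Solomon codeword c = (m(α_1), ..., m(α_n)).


c = [10, 1, 7, 8, 3]

Message polynomial: m(x) = 2 + 9·x (mod 11).
For each evaluation point α_i, compute m(α_i) mod 11:
  α_1 = 7: Horner steps 9 → 10, so m(7) = 10.
  α_2 = 6: Horner steps 9 → 1, so m(6) = 1.
  α_3 = 3: Horner steps 9 → 7, so m(3) = 7.
  α_4 = 8: Horner steps 9 → 8, so m(8) = 8.
  α_5 = 5: Horner steps 9 → 3, so m(5) = 3.
Codeword c = [10, 1, 7, 8, 3] ∈ F_11^5.


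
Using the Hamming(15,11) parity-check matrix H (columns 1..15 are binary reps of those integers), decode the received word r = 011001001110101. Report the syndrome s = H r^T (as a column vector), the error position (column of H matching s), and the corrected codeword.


s = (1, 1, 0, 1)^T, error position = 13, corrected codeword c = 011001001110001

Compute s = H r^T mod 2 one row at a time:
  s_1 = 0 + 1 + 1 + 1 + 0 + 1 + 0 + 1 = 5 ≡ 1 (mod 2).
  s_2 = 0 + 0 + 1 + 0 + 0 + 1 + 0 + 1 = 3 ≡ 1 (mod 2).
  s_3 = 1 + 1 + 1 + 0 + 1 + 1 + 0 + 1 = 6 ≡ 0 (mod 2).
  s_4 = 0 + 1 + 0 + 0 + 1 + 1 + 1 + 1 = 5 ≡ 1 (mod 2).
s = (1, 1, 0, 1)^T — this equals column 13 of H (binary 1101), so error is at position 13.
Correct: flip bit 13 of r = 011001001110101 to get c = 011001001110001.


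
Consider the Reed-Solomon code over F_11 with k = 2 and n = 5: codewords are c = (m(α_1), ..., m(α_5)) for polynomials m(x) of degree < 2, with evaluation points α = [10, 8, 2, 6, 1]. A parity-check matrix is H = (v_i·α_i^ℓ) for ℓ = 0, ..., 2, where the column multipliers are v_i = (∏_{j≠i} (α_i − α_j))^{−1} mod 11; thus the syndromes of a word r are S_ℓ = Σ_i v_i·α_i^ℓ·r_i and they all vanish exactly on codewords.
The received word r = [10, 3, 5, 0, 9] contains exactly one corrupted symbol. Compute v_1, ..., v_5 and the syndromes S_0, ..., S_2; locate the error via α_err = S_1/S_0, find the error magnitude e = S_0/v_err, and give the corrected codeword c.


S = (1, 10, 1), error at position 1, error magnitude e = 4, c = [6, 3, 5, 0, 9].

Step 1: column multipliers v_i = (∏_{j≠i}(α_i − α_j))^{−1} mod 11.
  i = 1 (α = 10): (10−8)(10−2)(10−6)(10−1) = 2·8·4·9 = 576 ≡ 4, so v_1 = 4^{−1} = 3 (mod 11).
  i = 2 (α = 8): (8−10)(8−2)(8−6)(8−1) = (−2)·6·2·7 = −168 ≡ 8, so v_2 = 8^{−1} = 7 (mod 11).
  i = 3 (α = 2): (2−10)(2−8)(2−6)(2−1) = (−8)·(−6)·(−4)·1 = −192 ≡ 6, so v_3 = 6^{−1} = 2 (mod 11).
  i = 4 (α = 6): (6−10)(6−8)(6−2)(6−1) = (−4)·(−2)·4·5 = 160 ≡ 6, so v_4 = 6^{−1} = 2 (mod 11).
  i = 5 (α = 1): (1−10)(1−8)(1−2)(1−6) = (−9)·(−7)·(−1)·(−5) = 315 ≡ 7, so v_5 = 7^{−1} = 8 (mod 11).
  v = [3, 7, 2, 2, 8].
Step 2: syndromes of r = [10, 3, 5, 0, 9] (all sums mod 11).
  S_0 = Σ v_i r_i = 3·10 + 7·3 + 2·5 + 2·0 + 8·9 = 133 ≡ 1.
  S_1 = Σ v_i α_i r_i = 3·10·10 + 7·8·3 + 2·2·5 + 2·6·0 + 8·1·9 = 560 ≡ 10.
  α_i^2 mod 11 = [1, 9, 4, 3, 1].
  S_2 = Σ v_i α_i^2 r_i = 3·1·10 + 7·9·3 + 2·4·5 + 2·3·0 + 8·1·9 = 331 ≡ 1.
  S = (1, 10, 1) ≠ 0, so r is not a codeword (an error is present).
Step 3: locate the error. For a single error e at position i, S_ℓ = v_i·e·α_i^ℓ, so α_err = S_1/S_0.
  S_0^{−1} = 1^{−1} = 1 (mod 11), so α_err = 10·1 = 10 ≡ 10 = α_1. Error position i = 1.
  Consistency check: S_2/S_1 = 1·10 = 10 ≡ 10 = α_err ✓ (single-error assumption holds).
Step 4: error magnitude e = S_0/v_1 = S_0·∏_{j≠1}(α_1 − α_j) = 1·4 = 4 ≡ 4 (mod 11).
Step 5: correct position 1: c_1 = r_1 − e = 10 − 4 ≡ 6 (mod 11). Hence c = [6, 3, 5, 0, 9].
  Check: interpolating c through the α_i gives m(x) = 2 + 7·x (degree < 2) with m(α_i) = c_i for every i, so c is indeed a codeword.


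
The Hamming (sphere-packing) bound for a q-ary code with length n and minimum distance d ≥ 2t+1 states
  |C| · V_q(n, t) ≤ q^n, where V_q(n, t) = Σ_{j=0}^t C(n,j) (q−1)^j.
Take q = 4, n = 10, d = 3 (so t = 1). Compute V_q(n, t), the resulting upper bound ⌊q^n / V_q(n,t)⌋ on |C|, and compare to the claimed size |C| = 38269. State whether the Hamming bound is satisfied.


V_q(n, t) = 31, q^n = 1048576, Hamming bound = 33825, |C| = 38269 > bound (violated).

Step 1: Compute V_q(n, t) = Σ_{j=0}^1 C(n, j) (q−1)^j.
  j = 0: C(10,0)·(3)^0 = 1·1 = 1.
  j = 1: C(10,1)·(3)^1 = 10·3 = 30.
  V_q(n, t) = 1 + 30 = 31.
Step 2: q^n = 4^10 = 1048576.
Step 3: Hamming bound ⌊q^n / V_q(n,t)⌋ = ⌊1048576/31⌋ = 33825.
Step 4: Compare |C| = 38269 to 33825: violated.
The claimed |C| lies above the Hamming bound, so no 4-ary code of length 10 with d ≥ 3 can have 38269 codewords.


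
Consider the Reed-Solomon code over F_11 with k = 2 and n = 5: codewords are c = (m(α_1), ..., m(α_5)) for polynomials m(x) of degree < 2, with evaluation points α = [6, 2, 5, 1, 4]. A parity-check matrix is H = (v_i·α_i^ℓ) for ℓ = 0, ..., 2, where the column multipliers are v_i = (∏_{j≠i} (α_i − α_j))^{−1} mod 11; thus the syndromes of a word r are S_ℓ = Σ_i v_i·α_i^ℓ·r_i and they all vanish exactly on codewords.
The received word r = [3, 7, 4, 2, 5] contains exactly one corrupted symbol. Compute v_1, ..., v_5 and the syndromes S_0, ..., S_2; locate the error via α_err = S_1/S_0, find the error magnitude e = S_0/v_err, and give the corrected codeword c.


S = (1, 1, 1), error at position 4, error magnitude e = 5, c = [3, 7, 4, 8, 5].

Step 1: column multipliers v_i = (∏_{j≠i}(α_i − α_j))^{−1} mod 11.
  i = 1 (α = 6): (6−2)(6−5)(6−1)(6−4) = 4·1·5·2 = 40 ≡ 7, so v_1 = 7^{−1} = 8 (mod 11).
  i = 2 (α = 2): (2−6)(2−5)(2−1)(2−4) = (−4)·(−3)·1·(−2) = −24 ≡ 9, so v_2 = 9^{−1} = 5 (mod 11).
  i = 3 (α = 5): (5−6)(5−2)(5−1)(5−4) = (−1)·3·4·1 = −12 ≡ 10, so v_3 = 10^{−1} = 10 (mod 11).
  i = 4 (α = 1): (1−6)(1−2)(1−5)(1−4) = (−5)·(−1)·(−4)·(−3) = 60 ≡ 5, so v_4 = 5^{−1} = 9 (mod 11).
  i = 5 (α = 4): (4−6)(4−2)(4−5)(4−1) = (−2)·2·(−1)·3 = 12 ≡ 1, so v_5 = 1^{−1} = 1 (mod 11).
  v = [8, 5, 10, 9, 1].
Step 2: syndromes of r = [3, 7, 4, 2, 5] (all sums mod 11).
  S_0 = Σ v_i r_i = 8·3 + 5·7 + 10·4 + 9·2 + 1·5 = 122 ≡ 1.
  S_1 = Σ v_i α_i r_i = 8·6·3 + 5·2·7 + 10·5·4 + 9·1·2 + 1·4·5 = 452 ≡ 1.
  α_i^2 mod 11 = [3, 4, 3, 1, 5].
  S_2 = Σ v_i α_i^2 r_i = 8·3·3 + 5·4·7 + 10·3·4 + 9·1·2 + 1·5·5 = 375 ≡ 1.
  S = (1, 1, 1) ≠ 0, so r is not a codeword (an error is present).
Step 3: locate the error. For a single error e at position i, S_ℓ = v_i·e·α_i^ℓ, so α_err = S_1/S_0.
  S_0^{−1} = 1^{−1} = 1 (mod 11), so α_err = 1·1 = 1 ≡ 1 = α_4. Error position i = 4.
  Consistency check: S_2/S_1 = 1·1 = 1 ≡ 1 = α_err ✓ (single-error assumption holds).
Step 4: error magnitude e = S_0/v_4 = S_0·∏_{j≠4}(α_4 − α_j) = 1·5 = 5 ≡ 5 (mod 11).
Step 5: correct position 4: c_4 = r_4 − e = 2 − 5 ≡ 8 (mod 11). Hence c = [3, 7, 4, 8, 5].
  Check: interpolating c through the α_i gives m(x) = 9 + 10·x (degree < 2) with m(α_i) = c_i for every i, so c is indeed a codeword.


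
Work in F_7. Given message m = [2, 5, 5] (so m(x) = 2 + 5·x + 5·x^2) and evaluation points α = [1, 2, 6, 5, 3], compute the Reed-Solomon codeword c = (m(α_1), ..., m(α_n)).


c = [5, 4, 2, 5, 6]

Message polynomial: m(x) = 2 + 5·x + 5·x^2 (mod 7).
For each evaluation point α_i, compute m(α_i) mod 7:
  α_1 = 1: Horner steps 5 → 3 → 5, so m(1) = 5.
  α_2 = 2: Horner steps 5 → 1 → 4, so m(2) = 4.
  α_3 = 6: Horner steps 5 → 0 → 2, so m(6) = 2.
  α_4 = 5: Horner steps 5 → 2 → 5, so m(5) = 5.
  α_5 = 3: Horner steps 5 → 6 → 6, so m(3) = 6.
Codeword c = [5, 4, 2, 5, 6] ∈ F_7^5.


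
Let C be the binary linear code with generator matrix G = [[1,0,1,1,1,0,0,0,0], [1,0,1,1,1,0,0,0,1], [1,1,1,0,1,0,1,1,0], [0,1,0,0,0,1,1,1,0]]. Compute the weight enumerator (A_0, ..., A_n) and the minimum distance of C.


Weight distribution: A_0 = 1, A_1 = 1, A_2 = 1, A_3 = 1, A_4 = 4, A_5 = 4, A_6 = 1, A_7 = 1, A_8 = 1, A_9 = 1. Minimum distance d = 1.

Enumerate all 2^4 = 16 messages m ∈ F_2^4.
For each, compute codeword c = mG in F_2^9, then tally its weight.
  m = 0000 → c = 000000000, weight = 0.
  m = 1000 → c = 101110000, weight = 4.
  m = 0100 → c = 101110001, weight = 5.
  m = 1100 → c = 000000001, weight = 1.
  m = 0010 → c = 111010110, weight = 6.
  m = 1010 → c = 010100110, weight = 4.
  m = 0110 → c = 010100111, weight = 5.
  m = 1110 → c = 111010111, weight = 7.
  m = 0001 → c = 010001110, weight = 4.
  m = 1001 → c = 111111110, weight = 8.
  m = 0101 → c = 111111111, weight = 9.
  m = 1101 → c = 010001111, weight = 5.
  m = 0011 → c = 101011000, weight = 4.
  m = 1011 → c = 000101000, weight = 2.
  m = 0111 → c = 000101001, weight = 3.
  m = 1111 → c = 101011001, weight = 5.
Tally weights:
  weight 0: 1 codewords.
  weight 1: 1 codewords.
  weight 2: 1 codewords.
  weight 3: 1 codewords.
  weight 4: 4 codewords.
  weight 5: 4 codewords.
  weight 6: 1 codewords.
  weight 7: 1 codewords.
  weight 8: 1 codewords.
  weight 9: 1 codewords.
Minimum distance d = smallest w > 0 with A_w > 0 = 1.
Sanity: Σ A_w = 16 = 2^4 = 16 ✓.
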